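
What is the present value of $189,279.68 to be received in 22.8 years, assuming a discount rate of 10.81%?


Present value formula: PV = FV / (1 + r)^t
PV = $189,279.68 / (1 + 0.1081)^22.8
PV = $189,279.68 / 10.384849
PV = $18,226.52

PV = FV / (1 + r)^t = $18,226.52


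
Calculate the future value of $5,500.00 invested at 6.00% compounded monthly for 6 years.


Compound interest formula: A = P(1 + r/n)^(nt)
A = $5,500.00 × (1 + 0.06/12)^(12 × 6)
Growth factor: (1 + 0.06/12)^72 = 1.432044
A = $5,500.00 × 1.432044
A = $7,876.24

A = P(1 + r/n)^(nt) = $7,876.24


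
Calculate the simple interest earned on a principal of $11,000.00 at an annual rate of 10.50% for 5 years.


Simple interest formula: I = P × r × t
I = $11,000.00 × 0.105 × 5
I = $5,775.00

I = P × r × t = $5,775.00


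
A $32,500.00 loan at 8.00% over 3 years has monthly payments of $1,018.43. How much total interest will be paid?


Total paid over the life of the loan = PMT × n.
Total paid = $1,018.43 × 36 = $36,663.48
Total interest = total paid − principal = $36,663.48 − $32,500.00 = $4,163.48

Total interest = (PMT × n) - PV = $4,163.48


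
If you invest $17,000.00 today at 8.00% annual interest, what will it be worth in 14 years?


Future value formula: FV = PV × (1 + r)^t
FV = $17,000.00 × (1 + 0.08)^14
FV = $17,000.00 × 2.9371936
FV = $49,932.29

FV = PV × (1 + r)^t = $49,932.29


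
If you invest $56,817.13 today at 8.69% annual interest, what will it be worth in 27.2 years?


Future value formula: FV = PV × (1 + r)^t
FV = $56,817.13 × (1 + 0.0869)^27.2
FV = $56,817.13 × 9.6462123
FV = $548,070.10

FV = PV × (1 + r)^t = $548,070.10


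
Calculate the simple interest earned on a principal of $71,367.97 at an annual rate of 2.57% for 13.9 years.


Simple interest formula: I = P × r × t
I = $71,367.97 × 0.0257 × 13.9
I = $25,494.78

I = P × r × t = $25,494.78


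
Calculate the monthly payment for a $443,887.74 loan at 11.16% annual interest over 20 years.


Loan payment formula: PMT = PV × r / (1 − (1 + r)^(−n))
Monthly rate r = 0.1116/12 = 0.0093, n = 240 months
Denominator: 1 − (1 + 0.1116/12)^(−240) = 0.891574
PMT = $443,887.74 × (0.1116/12) / 0.891574
PMT = $4,630.19 per month

PMT = PV × r / (1-(1+r)^(-n)) = $4,630.19/month


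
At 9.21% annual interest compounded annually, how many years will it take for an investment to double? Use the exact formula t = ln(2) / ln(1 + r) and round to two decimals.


Doubling condition: (1 + r)^t = 2
Take ln of both sides: t × ln(1 + r) = ln(2)
t = ln(2) / ln(1 + r)
t = 0.693147 / 0.088102
t = 7.87

t = ln(2) / ln(1 + r) = 7.87 years


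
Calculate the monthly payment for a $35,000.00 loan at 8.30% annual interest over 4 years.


Loan payment formula: PMT = PV × r / (1 − (1 + r)^(−n))
Monthly rate r = 0.083/12 ≈ 0.00691667, n = 48 months
Denominator: 1 − (1 + 0.083/12)^(−48) = 0.281692
PMT = $35,000.00 × (0.083/12) / 0.281692
PMT = $859.39 per month

PMT = PV × r / (1-(1+r)^(-n)) = $859.39/month


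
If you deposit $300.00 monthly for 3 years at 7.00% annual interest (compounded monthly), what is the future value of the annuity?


Future value of an ordinary annuity: FV = PMT × ((1 + r)^n − 1) / r
Monthly rate r = 0.07/12 ≈ 0.00583333, n = 36
FV = $300.00 × ((1 + 0.07/12)^36 − 1) / (0.07/12)
FV = $300.00 × 39.930101
FV = $11,979.03

FV = PMT × ((1+r)^n - 1)/r = $11,979.03


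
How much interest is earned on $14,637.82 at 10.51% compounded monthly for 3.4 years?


Compound interest earned = final amount − principal.
A = P(1 + r/n)^(nt) = $14,637.82 × (1 + 0.1051/12)^(12 × 3.4) = $20,892.55
Interest = A − P = $20,892.55 − $14,637.82 = $6,254.73

Interest = A - P = $6,254.73


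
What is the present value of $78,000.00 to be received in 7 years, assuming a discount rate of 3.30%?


Present value formula: PV = FV / (1 + r)^t
PV = $78,000.00 / (1 + 0.033)^7
PV = $78,000.00 / 1.2551691
PV = $62,143.02

PV = FV / (1 + r)^t = $62,143.02


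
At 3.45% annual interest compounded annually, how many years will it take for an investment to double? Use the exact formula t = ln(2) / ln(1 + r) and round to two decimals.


Doubling condition: (1 + r)^t = 2
Take ln of both sides: t × ln(1 + r) = ln(2)
t = ln(2) / ln(1 + r)
t = 0.693147 / 0.033918
t = 20.44

t = ln(2) / ln(1 + r) = 20.44 years


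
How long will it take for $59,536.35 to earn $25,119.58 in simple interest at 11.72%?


Rearrange the simple interest formula for t:
I = P × r × t  ⇒  t = I / (P × r)
t = $25,119.58 / ($59,536.35 × 0.1172)
t = 3.6

t = I/(P×r) = 3.6 years


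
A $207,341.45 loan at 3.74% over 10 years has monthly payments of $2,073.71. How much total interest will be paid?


Total paid over the life of the loan = PMT × n.
Total paid = $2,073.71 × 120 = $248,845.20
Total interest = total paid − principal = $248,845.20 − $207,341.45 = $41,503.75

Total interest = (PMT × n) - PV = $41,503.75


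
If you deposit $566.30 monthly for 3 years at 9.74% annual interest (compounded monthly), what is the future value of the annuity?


Future value of an ordinary annuity: FV = PMT × ((1 + r)^n − 1) / r
Monthly rate r = 0.0974/12 ≈ 0.00811667, n = 36
FV = $566.30 × ((1 + 0.0974/12)^36 − 1) / (0.0974/12)
FV = $566.30 × 41.617091
FV = $23,567.76

FV = PMT × ((1+r)^n - 1)/r = $23,567.76


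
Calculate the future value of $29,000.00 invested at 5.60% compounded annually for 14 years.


Compound interest formula: A = P(1 + r/n)^(nt)
A = $29,000.00 × (1 + 0.056/1)^(1 × 14)
Growth factor: (1 + 0.056/1)^14 = 2.144346
A = $29,000.00 × 2.144346
A = $62,186.03

A = P(1 + r/n)^(nt) = $62,186.03


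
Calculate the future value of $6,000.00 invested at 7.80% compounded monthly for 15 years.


Compound interest formula: A = P(1 + r/n)^(nt)
A = $6,000.00 × (1 + 0.078/12)^(12 × 15)
Growth factor: (1 + 0.078/12)^180 = 3.209817
A = $6,000.00 × 3.209817
A = $19,258.90

A = P(1 + r/n)^(nt) = $19,258.90


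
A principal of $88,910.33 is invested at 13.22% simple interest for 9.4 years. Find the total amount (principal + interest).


Total amount formula: A = P(1 + rt) = P + P·r·t
Interest: I = P × r × t = $88,910.33 × 0.1322 × 9.4 = $110,487.09
A = P + I = $88,910.33 + $110,487.09 = $199,397.42

A = P + I = P(1 + rt) = $199,397.42


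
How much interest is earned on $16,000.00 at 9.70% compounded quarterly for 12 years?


Compound interest earned = final amount − principal.
A = P(1 + r/n)^(nt) = $16,000.00 × (1 + 0.097/4)^(4 × 12) = $50,536.68
Interest = A − P = $50,536.68 − $16,000.00 = $34,536.68

Interest = A - P = $34,536.68


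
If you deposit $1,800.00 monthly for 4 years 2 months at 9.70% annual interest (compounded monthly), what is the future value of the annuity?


Future value of an ordinary annuity: FV = PMT × ((1 + r)^n − 1) / r
Monthly rate r = 0.097/12 ≈ 0.00808333, n = 50
FV = $1,800.00 × ((1 + 0.097/12)^50 − 1) / (0.097/12)
FV = $1,800.00 × 61.314013
FV = $110,365.22

FV = PMT × ((1+r)^n - 1)/r = $110,365.22


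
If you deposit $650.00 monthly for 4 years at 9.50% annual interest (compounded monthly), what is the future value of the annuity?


Future value of an ordinary annuity: FV = PMT × ((1 + r)^n − 1) / r
Monthly rate r = 0.095/12 ≈ 0.00791667, n = 48
FV = $650.00 × ((1 + 0.095/12)^48 − 1) / (0.095/12)
FV = $650.00 × 58.117673
FV = $37,776.49

FV = PMT × ((1+r)^n - 1)/r = $37,776.49


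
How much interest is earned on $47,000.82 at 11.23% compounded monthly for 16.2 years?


Compound interest earned = final amount − principal.
A = P(1 + r/n)^(nt) = $47,000.82 × (1 + 0.1123/12)^(12 × 16.2) = $287,425.92
Interest = A − P = $287,425.92 − $47,000.82 = $240,425.10

Interest = A - P = $240,425.10


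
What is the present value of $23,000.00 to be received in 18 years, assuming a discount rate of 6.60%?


Present value formula: PV = FV / (1 + r)^t
PV = $23,000.00 / (1 + 0.066)^18
PV = $23,000.00 / 3.159582
PV = $7,279.44

PV = FV / (1 + r)^t = $7,279.44


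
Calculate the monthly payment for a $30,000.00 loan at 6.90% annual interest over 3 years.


Loan payment formula: PMT = PV × r / (1 − (1 + r)^(−n))
Monthly rate r = 0.069/12 = 0.00575, n = 36 months
Denominator: 1 − (1 + 0.069/12)^(−36) = 0.186498
PMT = $30,000.00 × (0.069/12) / 0.186498
PMT = $924.94 per month

PMT = PV × r / (1-(1+r)^(-n)) = $924.94/month


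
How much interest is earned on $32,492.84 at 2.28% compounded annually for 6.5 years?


Compound interest earned = final amount − principal.
A = P(1 + r/n)^(nt) = $32,492.84 × (1 + 0.0228/1)^(1 × 6.5) = $37,620.74
Interest = A − P = $37,620.74 − $32,492.84 = $5,127.90

Interest = A - P = $5,127.90


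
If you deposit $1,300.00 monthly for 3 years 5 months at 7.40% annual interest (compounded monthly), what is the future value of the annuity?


Future value of an ordinary annuity: FV = PMT × ((1 + r)^n − 1) / r
Monthly rate r = 0.074/12 ≈ 0.00616667, n = 41
FV = $1,300.00 × ((1 + 0.074/12)^41 − 1) / (0.074/12)
FV = $1,300.00 × 46.486916
FV = $60,432.99

FV = PMT × ((1+r)^n - 1)/r = $60,432.99


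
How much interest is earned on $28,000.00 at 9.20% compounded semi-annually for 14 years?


Compound interest earned = final amount − principal.
A = P(1 + r/n)^(nt) = $28,000.00 × (1 + 0.092/2)^(2 × 14) = $98,638.21
Interest = A − P = $98,638.21 − $28,000.00 = $70,638.21

Interest = A - P = $70,638.21


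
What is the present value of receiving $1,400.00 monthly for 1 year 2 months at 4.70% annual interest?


Present value of an ordinary annuity: PV = PMT × (1 − (1 + r)^(−n)) / r
Monthly rate r = 0.047/12 ≈ 0.00391667, n = 14
PV = $1,400.00 × (1 − (1 + 0.047/12)^(−14)) / (0.047/12)
PV = $1,400.00 × 13.597200
PV = $19,036.08

PV = PMT × (1-(1+r)^(-n))/r = $19,036.08


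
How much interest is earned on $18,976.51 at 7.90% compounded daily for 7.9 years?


Compound interest earned = final amount − principal.
A = P(1 + r/n)^(nt) = $18,976.51 × (1 + 0.079/365)^(365 × 7.9) = $35,418.50
Interest = A − P = $35,418.50 − $18,976.51 = $16,441.99

Interest = A - P = $16,441.99


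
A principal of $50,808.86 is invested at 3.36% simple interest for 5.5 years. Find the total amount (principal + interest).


Total amount formula: A = P(1 + rt) = P + P·r·t
Interest: I = P × r × t = $50,808.86 × 0.0336 × 5.5 = $9,389.48
A = P + I = $50,808.86 + $9,389.48 = $60,198.34

A = P + I = P(1 + rt) = $60,198.34


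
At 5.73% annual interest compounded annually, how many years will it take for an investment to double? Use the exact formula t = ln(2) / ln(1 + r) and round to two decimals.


Doubling condition: (1 + r)^t = 2
Take ln of both sides: t × ln(1 + r) = ln(2)
t = ln(2) / ln(1 + r)
t = 0.693147 / 0.055718
t = 12.44

t = ln(2) / ln(1 + r) = 12.44 years


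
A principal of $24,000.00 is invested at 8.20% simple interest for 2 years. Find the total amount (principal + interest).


Total amount formula: A = P(1 + rt) = P + P·r·t
Interest: I = P × r × t = $24,000.00 × 0.082 × 2 = $3,936.00
A = P + I = $24,000.00 + $3,936.00 = $27,936.00

A = P + I = P(1 + rt) = $27,936.00


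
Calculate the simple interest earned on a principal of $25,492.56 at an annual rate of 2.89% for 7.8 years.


Simple interest formula: I = P × r × t
I = $25,492.56 × 0.0289 × 7.8
I = $5,746.53

I = P × r × t = $5,746.53


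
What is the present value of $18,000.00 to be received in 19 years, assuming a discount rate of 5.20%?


Present value formula: PV = FV / (1 + r)^t
PV = $18,000.00 / (1 + 0.052)^19
PV = $18,000.00 / 2.619987
PV = $6,870.26

PV = FV / (1 + r)^t = $6,870.26


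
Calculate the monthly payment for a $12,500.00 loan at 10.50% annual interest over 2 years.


Loan payment formula: PMT = PV × r / (1 − (1 + r)^(−n))
Monthly rate r = 0.105/12 = 0.00875, n = 24 months
Denominator: 1 − (1 + 0.105/12)^(−24) = 0.188675
PMT = $12,500.00 × (0.105/12) / 0.188675
PMT = $579.70 per month

PMT = PV × r / (1-(1+r)^(-n)) = $579.70/month


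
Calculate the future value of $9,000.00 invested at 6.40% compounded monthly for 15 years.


Compound interest formula: A = P(1 + r/n)^(nt)
A = $9,000.00 × (1 + 0.064/12)^(12 × 15)
Growth factor: (1 + 0.064/12)^180 = 2.6050427
A = $9,000.00 × 2.6050427
A = $23,445.38

A = P(1 + r/n)^(nt) = $23,445.38


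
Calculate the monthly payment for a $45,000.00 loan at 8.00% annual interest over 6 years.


Loan payment formula: PMT = PV × r / (1 − (1 + r)^(−n))
Monthly rate r = 0.08/12 ≈ 0.00666667, n = 72 months
Denominator: 1 − (1 + 0.08/12)^(−72) = 0.380230
PMT = $45,000.00 × (0.08/12) / 0.380230
PMT = $789.00 per month

PMT = PV × r / (1-(1+r)^(-n)) = $789.00/month


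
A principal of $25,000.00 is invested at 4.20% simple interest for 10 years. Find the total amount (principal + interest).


Total amount formula: A = P(1 + rt) = P + P·r·t
Interest: I = P × r × t = $25,000.00 × 0.042 × 10 = $10,500.00
A = P + I = $25,000.00 + $10,500.00 = $35,500.00

A = P + I = P(1 + rt) = $35,500.00


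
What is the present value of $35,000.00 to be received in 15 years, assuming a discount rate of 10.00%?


Present value formula: PV = FV / (1 + r)^t
PV = $35,000.00 / (1 + 0.1)^15
PV = $35,000.00 / 4.177248
PV = $8,378.72

PV = FV / (1 + r)^t = $8,378.72


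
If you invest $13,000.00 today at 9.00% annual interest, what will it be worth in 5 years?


Future value formula: FV = PV × (1 + r)^t
FV = $13,000.00 × (1 + 0.09)^5
FV = $13,000.00 × 1.538624
FV = $20,002.11

FV = PV × (1 + r)^t = $20,002.11


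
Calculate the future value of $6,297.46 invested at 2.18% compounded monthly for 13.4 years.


Compound interest formula: A = P(1 + r/n)^(nt)
A = $6,297.46 × (1 + 0.0218/12)^(12 × 13.4)
Growth factor: (1 + 0.0218/12)^160.8 = 1.3389088
A = $6,297.46 × 1.3389088
A = $8,431.72

A = P(1 + r/n)^(nt) = $8,431.72


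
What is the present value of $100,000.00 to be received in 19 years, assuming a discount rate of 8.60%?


Present value formula: PV = FV / (1 + r)^t
PV = $100,000.00 / (1 + 0.086)^19
PV = $100,000.00 / 4.794758
PV = $20,856.11

PV = FV / (1 + r)^t = $20,856.11


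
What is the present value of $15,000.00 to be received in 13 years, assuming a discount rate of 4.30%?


Present value formula: PV = FV / (1 + r)^t
PV = $15,000.00 / (1 + 0.043)^13
PV = $15,000.00 / 1.728606
PV = $8,677.51

PV = FV / (1 + r)^t = $8,677.51


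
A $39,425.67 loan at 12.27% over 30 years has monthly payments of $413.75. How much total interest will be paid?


Total paid over the life of the loan = PMT × n.
Total paid = $413.75 × 360 = $148,950.00
Total interest = total paid − principal = $148,950.00 − $39,425.67 = $109,524.33

Total interest = (PMT × n) - PV = $109,524.33


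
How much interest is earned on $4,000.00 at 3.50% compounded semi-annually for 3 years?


Compound interest earned = final amount − principal.
A = P(1 + r/n)^(nt) = $4,000.00 × (1 + 0.035/2)^(2 × 3) = $4,438.81
Interest = A − P = $4,438.81 − $4,000.00 = $438.81

Interest = A - P = $438.81


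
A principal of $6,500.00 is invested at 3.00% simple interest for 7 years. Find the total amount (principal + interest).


Total amount formula: A = P(1 + rt) = P + P·r·t
Interest: I = P × r × t = $6,500.00 × 0.03 × 7 = $1,365.00
A = P + I = $6,500.00 + $1,365.00 = $7,865.00

A = P + I = P(1 + rt) = $7,865.00


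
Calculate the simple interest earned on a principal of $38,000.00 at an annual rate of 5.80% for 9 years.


Simple interest formula: I = P × r × t
I = $38,000.00 × 0.058 × 9
I = $19,836.00

I = P × r × t = $19,836.00


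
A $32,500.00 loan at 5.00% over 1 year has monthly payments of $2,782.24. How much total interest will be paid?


Total paid over the life of the loan = PMT × n.
Total paid = $2,782.24 × 12 = $33,386.88
Total interest = total paid − principal = $33,386.88 − $32,500.00 = $886.88

Total interest = (PMT × n) - PV = $886.88


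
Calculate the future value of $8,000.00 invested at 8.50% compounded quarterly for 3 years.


Compound interest formula: A = P(1 + r/n)^(nt)
A = $8,000.00 × (1 + 0.085/4)^(4 × 3)
Growth factor: (1 + 0.085/4)^12 = 1.287019
A = $8,000.00 × 1.287019
A = $10,296.15

A = P(1 + r/n)^(nt) = $10,296.15


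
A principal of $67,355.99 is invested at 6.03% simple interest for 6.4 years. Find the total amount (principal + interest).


Total amount formula: A = P(1 + rt) = P + P·r·t
Interest: I = P × r × t = $67,355.99 × 0.0603 × 6.4 = $25,994.02
A = P + I = $67,355.99 + $25,994.02 = $93,350.01

A = P + I = P(1 + rt) = $93,350.01


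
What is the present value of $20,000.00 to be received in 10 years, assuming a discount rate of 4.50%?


Present value formula: PV = FV / (1 + r)^t
PV = $20,000.00 / (1 + 0.045)^10
PV = $20,000.00 / 1.5529694
PV = $12,878.55

PV = FV / (1 + r)^t = $12,878.55


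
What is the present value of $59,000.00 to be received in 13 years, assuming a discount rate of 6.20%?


Present value formula: PV = FV / (1 + r)^t
PV = $59,000.00 / (1 + 0.062)^13
PV = $59,000.00 / 2.185842
PV = $26,991.89

PV = FV / (1 + r)^t = $26,991.89


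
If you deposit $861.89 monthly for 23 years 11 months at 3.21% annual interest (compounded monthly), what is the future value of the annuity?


Future value of an ordinary annuity: FV = PMT × ((1 + r)^n − 1) / r
Monthly rate r = 0.0321/12 = 0.002675, n = 287
FV = $861.89 × ((1 + 0.0321/12)^287 − 1) / (0.0321/12)
FV = $861.89 × 430.897481
FV = $371,386.23

FV = PMT × ((1+r)^n - 1)/r = $371,386.23


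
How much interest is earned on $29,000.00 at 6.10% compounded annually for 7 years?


Compound interest earned = final amount − principal.
A = P(1 + r/n)^(nt) = $29,000.00 × (1 + 0.061/1)^(1 × 7) = $43,894.05
Interest = A − P = $43,894.05 − $29,000.00 = $14,894.05

Interest = A - P = $14,894.05


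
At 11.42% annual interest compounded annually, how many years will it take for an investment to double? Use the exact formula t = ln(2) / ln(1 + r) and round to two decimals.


Doubling condition: (1 + r)^t = 2
Take ln of both sides: t × ln(1 + r) = ln(2)
t = ln(2) / ln(1 + r)
t = 0.693147 / 0.108137
t = 6.41

t = ln(2) / ln(1 + r) = 6.41 years


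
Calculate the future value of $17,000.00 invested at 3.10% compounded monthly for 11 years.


Compound interest formula: A = P(1 + r/n)^(nt)
A = $17,000.00 × (1 + 0.031/12)^(12 × 11)
Growth factor: (1 + 0.031/12)^132 = 1.405735002
A = $17,000.00 × 1.405735002
A = $23,897.50

A = P(1 + r/n)^(nt) = $23,897.50


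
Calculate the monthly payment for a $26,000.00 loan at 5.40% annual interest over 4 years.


Loan payment formula: PMT = PV × r / (1 − (1 + r)^(−n))
Monthly rate r = 0.054/12 = 0.0045, n = 48 months
Denominator: 1 − (1 + 0.054/12)^(−48) = 0.193874
PMT = $26,000.00 × (0.054/12) / 0.193874
PMT = $603.48 per month

PMT = PV × r / (1-(1+r)^(-n)) = $603.48/month


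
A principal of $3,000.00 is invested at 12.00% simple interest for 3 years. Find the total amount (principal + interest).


Total amount formula: A = P(1 + rt) = P + P·r·t
Interest: I = P × r × t = $3,000.00 × 0.12 × 3 = $1,080.00
A = P + I = $3,000.00 + $1,080.00 = $4,080.00

A = P + I = P(1 + rt) = $4,080.00


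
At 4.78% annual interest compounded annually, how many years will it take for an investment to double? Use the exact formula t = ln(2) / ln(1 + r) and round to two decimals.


Doubling condition: (1 + r)^t = 2
Take ln of both sides: t × ln(1 + r) = ln(2)
t = ln(2) / ln(1 + r)
t = 0.693147 / 0.046693
t = 14.84

t = ln(2) / ln(1 + r) = 14.84 years


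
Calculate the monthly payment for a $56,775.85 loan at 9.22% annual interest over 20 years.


Loan payment formula: PMT = PV × r / (1 − (1 + r)^(−n))
Monthly rate r = 0.0922/12 ≈ 0.00768333, n = 240 months
Denominator: 1 − (1 + 0.0922/12)^(−240) = 0.840698
PMT = $56,775.85 × (0.0922/12) / 0.840698
PMT = $518.89 per month

PMT = PV × r / (1-(1+r)^(-n)) = $518.89/month


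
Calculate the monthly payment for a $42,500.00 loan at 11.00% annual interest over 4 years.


Loan payment formula: PMT = PV × r / (1 − (1 + r)^(−n))
Monthly rate r = 0.11/12 ≈ 0.00916667, n = 48 months
Denominator: 1 − (1 + 0.11/12)^(−48) = 0.3546714
PMT = $42,500.00 × (0.11/12) / 0.3546714
PMT = $1,098.43 per month

PMT = PV × r / (1-(1+r)^(-n)) = $1,098.43/month


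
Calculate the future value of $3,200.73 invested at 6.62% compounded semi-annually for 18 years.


Compound interest formula: A = P(1 + r/n)^(nt)
A = $3,200.73 × (1 + 0.0662/2)^(2 × 18)
Growth factor: (1 + 0.0662/2)^36 = 3.229424
A = $3,200.73 × 3.229424
A = $10,336.51

A = P(1 + r/n)^(nt) = $10,336.51


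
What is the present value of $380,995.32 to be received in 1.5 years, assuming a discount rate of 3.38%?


Present value formula: PV = FV / (1 + r)^t
PV = $380,995.32 / (1 + 0.0338)^1.5
PV = $380,995.32 / 1.05112603
PV = $362,463.98

PV = FV / (1 + r)^t = $362,463.98


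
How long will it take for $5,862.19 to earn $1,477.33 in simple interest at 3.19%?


Rearrange the simple interest formula for t:
I = P × r × t  ⇒  t = I / (P × r)
t = $1,477.33 / ($5,862.19 × 0.0319)
t = 7.9

t = I/(P×r) = 7.9 years


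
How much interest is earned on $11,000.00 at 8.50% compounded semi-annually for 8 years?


Compound interest earned = final amount − principal.
A = P(1 + r/n)^(nt) = $11,000.00 × (1 + 0.085/2)^(2 × 8) = $21,409.66
Interest = A − P = $21,409.66 − $11,000.00 = $10,409.66

Interest = A - P = $10,409.66


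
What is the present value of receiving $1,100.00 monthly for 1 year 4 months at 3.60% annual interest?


Present value of an ordinary annuity: PV = PMT × (1 − (1 + r)^(−n)) / r
Monthly rate r = 0.036/12 = 0.003, n = 16
PV = $1,100.00 × (1 − (1 + 0.036/12)^(−16)) / (0.036/12)
PV = $1,100.00 × 15.5992406
PV = $17,159.16

PV = PMT × (1-(1+r)^(-n))/r = $17,159.16


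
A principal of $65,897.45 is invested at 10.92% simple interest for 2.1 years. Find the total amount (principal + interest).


Total amount formula: A = P(1 + rt) = P + P·r·t
Interest: I = P × r × t = $65,897.45 × 0.1092 × 2.1 = $15,111.60
A = P + I = $65,897.45 + $15,111.60 = $81,009.05

A = P + I = P(1 + rt) = $81,009.05


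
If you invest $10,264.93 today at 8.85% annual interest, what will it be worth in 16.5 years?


Future value formula: FV = PV × (1 + r)^t
FV = $10,264.93 × (1 + 0.0885)^16.5
FV = $10,264.93 × 4.051997
FV = $41,593.47

FV = PV × (1 + r)^t = $41,593.47


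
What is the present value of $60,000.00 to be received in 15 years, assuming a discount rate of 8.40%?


Present value formula: PV = FV / (1 + r)^t
PV = $60,000.00 / (1 + 0.084)^15
PV = $60,000.00 / 3.353044
PV = $17,894.19

PV = FV / (1 + r)^t = $17,894.19


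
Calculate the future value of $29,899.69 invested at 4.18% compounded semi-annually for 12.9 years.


Compound interest formula: A = P(1 + r/n)^(nt)
A = $29,899.69 × (1 + 0.0418/2)^(2 × 12.9)
Growth factor: (1 + 0.0418/2)^25.8 = 1.705166
A = $29,899.69 × 1.705166
A = $50,983.93

A = P(1 + r/n)^(nt) = $50,983.93


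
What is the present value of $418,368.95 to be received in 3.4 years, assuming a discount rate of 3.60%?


Present value formula: PV = FV / (1 + r)^t
PV = $418,368.95 / (1 + 0.036)^3.4
PV = $418,368.95 / 1.12777683
PV = $370,967.85

PV = FV / (1 + r)^t = $370,967.85


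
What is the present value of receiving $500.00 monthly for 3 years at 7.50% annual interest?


Present value of an ordinary annuity: PV = PMT × (1 − (1 + r)^(−n)) / r
Monthly rate r = 0.075/12 = 0.00625, n = 36
PV = $500.00 × (1 − (1 + 0.075/12)^(−36)) / (0.075/12)
PV = $500.00 × 32.147913
PV = $16,073.96

PV = PMT × (1-(1+r)^(-n))/r = $16,073.96


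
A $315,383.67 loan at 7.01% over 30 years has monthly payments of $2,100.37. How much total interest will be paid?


Total paid over the life of the loan = PMT × n.
Total paid = $2,100.37 × 360 = $756,133.20
Total interest = total paid − principal = $756,133.20 − $315,383.67 = $440,749.53

Total interest = (PMT × n) - PV = $440,749.53


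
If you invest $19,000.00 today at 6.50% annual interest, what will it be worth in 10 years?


Future value formula: FV = PV × (1 + r)^t
FV = $19,000.00 × (1 + 0.065)^10
FV = $19,000.00 × 1.8771375
FV = $35,665.61

FV = PV × (1 + r)^t = $35,665.61


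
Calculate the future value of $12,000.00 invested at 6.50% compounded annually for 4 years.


Compound interest formula: A = P(1 + r/n)^(nt)
A = $12,000.00 × (1 + 0.065/1)^(1 × 4)
Growth factor: (1 + 0.065/1)^4 = 1.2864664
A = $12,000.00 × 1.2864664
A = $15,437.60

A = P(1 + r/n)^(nt) = $15,437.60


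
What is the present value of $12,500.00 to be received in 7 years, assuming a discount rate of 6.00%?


Present value formula: PV = FV / (1 + r)^t
PV = $12,500.00 / (1 + 0.06)^7
PV = $12,500.00 / 1.5036303
PV = $8,313.21

PV = FV / (1 + r)^t = $8,313.21


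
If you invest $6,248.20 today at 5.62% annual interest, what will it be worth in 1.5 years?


Future value formula: FV = PV × (1 + r)^t
FV = $6,248.20 × (1 + 0.0562)^1.5
FV = $6,248.20 × 1.085474
FV = $6,782.26

FV = PV × (1 + r)^t = $6,782.26


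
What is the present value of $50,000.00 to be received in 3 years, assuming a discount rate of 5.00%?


Present value formula: PV = FV / (1 + r)^t
PV = $50,000.00 / (1 + 0.05)^3
PV = $50,000.00 / 1.157625
PV = $43,191.88

PV = FV / (1 + r)^t = $43,191.88


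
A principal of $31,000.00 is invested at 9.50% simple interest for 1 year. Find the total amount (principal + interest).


Total amount formula: A = P(1 + rt) = P + P·r·t
Interest: I = P × r × t = $31,000.00 × 0.095 × 1 = $2,945.00
A = P + I = $31,000.00 + $2,945.00 = $33,945.00

A = P + I = P(1 + rt) = $33,945.00


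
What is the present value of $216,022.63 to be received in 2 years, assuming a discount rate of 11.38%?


Present value formula: PV = FV / (1 + r)^t
PV = $216,022.63 / (1 + 0.1138)^2
PV = $216,022.63 / 1.24055044
PV = $174,134.50

PV = FV / (1 + r)^t = $174,134.50


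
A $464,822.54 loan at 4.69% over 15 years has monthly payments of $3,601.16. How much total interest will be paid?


Total paid over the life of the loan = PMT × n.
Total paid = $3,601.16 × 180 = $648,208.80
Total interest = total paid − principal = $648,208.80 − $464,822.54 = $183,386.26

Total interest = (PMT × n) - PV = $183,386.26


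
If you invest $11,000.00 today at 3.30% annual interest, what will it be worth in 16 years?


Future value formula: FV = PV × (1 + r)^t
FV = $11,000.00 × (1 + 0.033)^16
FV = $11,000.00 × 1.6811449
FV = $18,492.59

FV = PV × (1 + r)^t = $18,492.59


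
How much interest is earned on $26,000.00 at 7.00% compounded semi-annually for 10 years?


Compound interest earned = final amount − principal.
A = P(1 + r/n)^(nt) = $26,000.00 × (1 + 0.07/2)^(2 × 10) = $51,734.51
Interest = A − P = $51,734.51 − $26,000.00 = $25,734.51

Interest = A - P = $25,734.51


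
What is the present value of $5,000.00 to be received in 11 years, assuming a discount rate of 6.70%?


Present value formula: PV = FV / (1 + r)^t
PV = $5,000.00 / (1 + 0.067)^11
PV = $5,000.00 / 2.040838
PV = $2,449.97

PV = FV / (1 + r)^t = $2,449.97


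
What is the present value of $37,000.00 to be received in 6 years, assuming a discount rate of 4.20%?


Present value formula: PV = FV / (1 + r)^t
PV = $37,000.00 / (1 + 0.042)^6
PV = $37,000.00 / 1.2799892
PV = $28,906.49

PV = FV / (1 + r)^t = $28,906.49


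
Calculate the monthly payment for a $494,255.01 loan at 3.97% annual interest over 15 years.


Loan payment formula: PMT = PV × r / (1 − (1 + r)^(−n))
Monthly rate r = 0.0397/12 ≈ 0.00330833, n = 180 months
Denominator: 1 − (1 + 0.0397/12)^(−180) = 0.448171
PMT = $494,255.01 × (0.0397/12) / 0.448171
PMT = $3,648.52 per month

PMT = PV × r / (1-(1+r)^(-n)) = $3,648.52/month


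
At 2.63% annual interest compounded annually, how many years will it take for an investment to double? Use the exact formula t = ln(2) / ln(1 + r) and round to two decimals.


Doubling condition: (1 + r)^t = 2
Take ln of both sides: t × ln(1 + r) = ln(2)
t = ln(2) / ln(1 + r)
t = 0.693147 / 0.025960
t = 26.70

t = ln(2) / ln(1 + r) = 26.70 years


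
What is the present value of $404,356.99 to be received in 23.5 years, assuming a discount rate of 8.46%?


Present value formula: PV = FV / (1 + r)^t
PV = $404,356.99 / (1 + 0.0846)^23.5
PV = $404,356.99 / 6.7427274
PV = $59,969.35

PV = FV / (1 + r)^t = $59,969.35


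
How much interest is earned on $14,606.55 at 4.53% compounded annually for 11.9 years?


Compound interest earned = final amount − principal.
A = P(1 + r/n)^(nt) = $14,606.55 × (1 + 0.0453/1)^(1 × 11.9) = $24,746.57
Interest = A − P = $24,746.57 − $14,606.55 = $10,140.02

Interest = A - P = $10,140.02


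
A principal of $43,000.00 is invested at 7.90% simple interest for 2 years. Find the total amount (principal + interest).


Total amount formula: A = P(1 + rt) = P + P·r·t
Interest: I = P × r × t = $43,000.00 × 0.079 × 2 = $6,794.00
A = P + I = $43,000.00 + $6,794.00 = $49,794.00

A = P + I = P(1 + rt) = $49,794.00


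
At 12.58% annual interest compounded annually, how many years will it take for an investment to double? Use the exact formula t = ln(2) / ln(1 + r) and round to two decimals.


Doubling condition: (1 + r)^t = 2
Take ln of both sides: t × ln(1 + r) = ln(2)
t = ln(2) / ln(1 + r)
t = 0.693147 / 0.118494
t = 5.85

t = ln(2) / ln(1 + r) = 5.85 years


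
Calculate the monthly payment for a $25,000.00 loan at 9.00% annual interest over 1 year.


Loan payment formula: PMT = PV × r / (1 − (1 + r)^(−n))
Monthly rate r = 0.09/12 = 0.0075, n = 12 months
Denominator: 1 − (1 + 0.09/12)^(−12) = 0.0857618
PMT = $25,000.00 × (0.09/12) / 0.0857618
PMT = $2,186.29 per month

PMT = PV × r / (1-(1+r)^(-n)) = $2,186.29/month


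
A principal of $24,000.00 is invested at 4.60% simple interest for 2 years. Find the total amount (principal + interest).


Total amount formula: A = P(1 + rt) = P + P·r·t
Interest: I = P × r × t = $24,000.00 × 0.046 × 2 = $2,208.00
A = P + I = $24,000.00 + $2,208.00 = $26,208.00

A = P + I = P(1 + rt) = $26,208.00


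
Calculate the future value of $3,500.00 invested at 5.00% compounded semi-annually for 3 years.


Compound interest formula: A = P(1 + r/n)^(nt)
A = $3,500.00 × (1 + 0.05/2)^(2 × 3)
Growth factor: (1 + 0.05/2)^6 = 1.159693
A = $3,500.00 × 1.159693
A = $4,058.93

A = P(1 + r/n)^(nt) = $4,058.93


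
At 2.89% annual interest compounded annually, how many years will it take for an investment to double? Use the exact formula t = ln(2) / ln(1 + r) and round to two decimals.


Doubling condition: (1 + r)^t = 2
Take ln of both sides: t × ln(1 + r) = ln(2)
t = ln(2) / ln(1 + r)
t = 0.693147 / 0.028490
t = 24.33

t = ln(2) / ln(1 + r) = 24.33 years


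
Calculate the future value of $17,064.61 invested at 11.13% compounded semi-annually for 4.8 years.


Compound interest formula: A = P(1 + r/n)^(nt)
A = $17,064.61 × (1 + 0.1113/2)^(2 × 4.8)
Growth factor: (1 + 0.1113/2)^9.6 = 1.681867
A = $17,064.61 × 1.681867
A = $28,700.40

A = P(1 + r/n)^(nt) = $28,700.40


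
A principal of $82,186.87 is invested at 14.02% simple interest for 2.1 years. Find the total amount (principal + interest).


Total amount formula: A = P(1 + rt) = P + P·r·t
Interest: I = P × r × t = $82,186.87 × 0.1402 × 2.1 = $24,197.46
A = P + I = $82,186.87 + $24,197.46 = $106,384.33

A = P + I = P(1 + rt) = $106,384.33


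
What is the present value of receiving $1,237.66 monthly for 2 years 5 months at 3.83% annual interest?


Present value of an ordinary annuity: PV = PMT × (1 − (1 + r)^(−n)) / r
Monthly rate r = 0.0383/12 ≈ 0.00319167, n = 29
PV = $1,237.66 × (1 − (1 + 0.0383/12)^(−29)) / (0.0383/12)
PV = $1,237.66 × 27.656269
PV = $34,229.06

PV = PMT × (1-(1+r)^(-n))/r = $34,229.06


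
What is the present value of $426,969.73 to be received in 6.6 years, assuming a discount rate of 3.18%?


Present value formula: PV = FV / (1 + r)^t
PV = $426,969.73 / (1 + 0.0318)^6.6
PV = $426,969.73 / 1.22950544
PV = $347,269.49

PV = FV / (1 + r)^t = $347,269.49


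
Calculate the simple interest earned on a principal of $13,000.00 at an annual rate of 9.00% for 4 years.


Simple interest formula: I = P × r × t
I = $13,000.00 × 0.09 × 4
I = $4,680.00

I = P × r × t = $4,680.00


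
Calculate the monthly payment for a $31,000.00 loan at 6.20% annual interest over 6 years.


Loan payment formula: PMT = PV × r / (1 − (1 + r)^(−n))
Monthly rate r = 0.062/12 ≈ 0.00516667, n = 72 months
Denominator: 1 − (1 + 0.062/12)^(−72) = 0.309985
PMT = $31,000.00 × (0.062/12) / 0.309985
PMT = $516.69 per month

PMT = PV × r / (1-(1+r)^(-n)) = $516.69/month


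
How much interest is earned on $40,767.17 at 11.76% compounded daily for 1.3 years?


Compound interest earned = final amount − principal.
A = P(1 + r/n)^(nt) = $40,767.17 × (1 + 0.1176/365)^(365 × 1.3) = $47,500.13
Interest = A − P = $47,500.13 − $40,767.17 = $6,732.96

Interest = A - P = $6,732.96


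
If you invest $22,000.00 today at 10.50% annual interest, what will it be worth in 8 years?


Future value formula: FV = PV × (1 + r)^t
FV = $22,000.00 × (1 + 0.105)^8
FV = $22,000.00 × 2.222789
FV = $48,901.36

FV = PV × (1 + r)^t = $48,901.36


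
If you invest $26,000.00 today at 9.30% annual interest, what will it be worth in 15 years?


Future value formula: FV = PV × (1 + r)^t
FV = $26,000.00 × (1 + 0.093)^15
FV = $26,000.00 × 3.7957922
FV = $98,690.60

FV = PV × (1 + r)^t = $98,690.60


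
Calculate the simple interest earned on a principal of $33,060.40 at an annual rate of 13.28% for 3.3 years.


Simple interest formula: I = P × r × t
I = $33,060.40 × 0.1328 × 3.3
I = $14,488.39

I = P × r × t = $14,488.39


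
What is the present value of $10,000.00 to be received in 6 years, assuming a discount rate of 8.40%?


Present value formula: PV = FV / (1 + r)^t
PV = $10,000.00 / (1 + 0.084)^6
PV = $10,000.00 / 1.622466
PV = $6,163.46

PV = FV / (1 + r)^t = $6,163.46


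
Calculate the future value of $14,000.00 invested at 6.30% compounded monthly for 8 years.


Compound interest formula: A = P(1 + r/n)^(nt)
A = $14,000.00 × (1 + 0.063/12)^(12 × 8)
Growth factor: (1 + 0.063/12)^96 = 1.6531484
A = $14,000.00 × 1.6531484
A = $23,144.08

A = P(1 + r/n)^(nt) = $23,144.08


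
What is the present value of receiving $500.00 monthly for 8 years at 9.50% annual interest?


Present value of an ordinary annuity: PV = PMT × (1 − (1 + r)^(−n)) / r
Monthly rate r = 0.095/12 ≈ 0.00791667, n = 96
PV = $500.00 × (1 − (1 + 0.095/12)^(−96)) / (0.095/12)
PV = $500.00 × 67.0650899
PV = $33,532.54

PV = PMT × (1-(1+r)^(-n))/r = $33,532.54


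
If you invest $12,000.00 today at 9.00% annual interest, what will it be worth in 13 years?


Future value formula: FV = PV × (1 + r)^t
FV = $12,000.00 × (1 + 0.09)^13
FV = $12,000.00 × 3.065805
FV = $36,789.66

FV = PV × (1 + r)^t = $36,789.66


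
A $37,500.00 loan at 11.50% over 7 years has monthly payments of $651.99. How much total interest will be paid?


Total paid over the life of the loan = PMT × n.
Total paid = $651.99 × 84 = $54,767.16
Total interest = total paid − principal = $54,767.16 − $37,500.00 = $17,267.16

Total interest = (PMT × n) - PV = $17,267.16


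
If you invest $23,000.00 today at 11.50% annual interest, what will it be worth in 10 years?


Future value formula: FV = PV × (1 + r)^t
FV = $23,000.00 × (1 + 0.115)^10
FV = $23,000.00 × 2.969947
FV = $68,308.78

FV = PV × (1 + r)^t = $68,308.78


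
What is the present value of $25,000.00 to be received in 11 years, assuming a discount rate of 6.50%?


Present value formula: PV = FV / (1 + r)^t
PV = $25,000.00 / (1 + 0.065)^11
PV = $25,000.00 / 1.999151
PV = $12,505.31

PV = FV / (1 + r)^t = $12,505.31


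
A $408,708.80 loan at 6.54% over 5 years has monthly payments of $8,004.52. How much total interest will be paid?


Total paid over the life of the loan = PMT × n.
Total paid = $8,004.52 × 60 = $480,271.20
Total interest = total paid − principal = $480,271.20 − $408,708.80 = $71,562.40

Total interest = (PMT × n) - PV = $71,562.40


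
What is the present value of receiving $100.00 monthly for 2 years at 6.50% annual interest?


Present value of an ordinary annuity: PV = PMT × (1 − (1 + r)^(−n)) / r
Monthly rate r = 0.065/12 ≈ 0.00541667, n = 24
PV = $100.00 × (1 − (1 + 0.065/12)^(−24)) / (0.065/12)
PV = $100.00 × 22.448578
PV = $2,244.86

PV = PMT × (1-(1+r)^(-n))/r = $2,244.86


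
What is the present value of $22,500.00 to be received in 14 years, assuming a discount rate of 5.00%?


Present value formula: PV = FV / (1 + r)^t
PV = $22,500.00 / (1 + 0.05)^14
PV = $22,500.00 / 1.979932
PV = $11,364.03

PV = FV / (1 + r)^t = $11,364.03


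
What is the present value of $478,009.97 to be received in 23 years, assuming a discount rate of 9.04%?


Present value formula: PV = FV / (1 + r)^t
PV = $478,009.97 / (1 + 0.0904)^23
PV = $478,009.97 / 7.3193815
PV = $65,307.43

PV = FV / (1 + r)^t = $65,307.43


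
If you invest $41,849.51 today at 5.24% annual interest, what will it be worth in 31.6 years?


Future value formula: FV = PV × (1 + r)^t
FV = $41,849.51 × (1 + 0.0524)^31.6
FV = $41,849.51 × 5.0224373
FV = $210,186.54

FV = PV × (1 + r)^t = $210,186.54


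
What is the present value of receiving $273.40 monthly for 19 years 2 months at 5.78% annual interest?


Present value of an ordinary annuity: PV = PMT × (1 − (1 + r)^(−n)) / r
Monthly rate r = 0.0578/12 ≈ 0.00481667, n = 230
PV = $273.40 × (1 − (1 + 0.0578/12)^(−230)) / (0.0578/12)
PV = $273.40 × 138.860904
PV = $37,964.57

PV = PMT × (1-(1+r)^(-n))/r = $37,964.57


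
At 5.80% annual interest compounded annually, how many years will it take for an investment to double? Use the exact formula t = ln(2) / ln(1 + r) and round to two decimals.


Doubling condition: (1 + r)^t = 2
Take ln of both sides: t × ln(1 + r) = ln(2)
t = ln(2) / ln(1 + r)
t = 0.693147 / 0.056380
t = 12.29

t = ln(2) / ln(1 + r) = 12.29 years


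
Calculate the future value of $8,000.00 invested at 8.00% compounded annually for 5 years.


Compound interest formula: A = P(1 + r/n)^(nt)
A = $8,000.00 × (1 + 0.08/1)^(1 × 5)
Growth factor: (1 + 0.08/1)^5 = 1.469328
A = $8,000.00 × 1.469328
A = $11,754.62

A = P(1 + r/n)^(nt) = $11,754.62


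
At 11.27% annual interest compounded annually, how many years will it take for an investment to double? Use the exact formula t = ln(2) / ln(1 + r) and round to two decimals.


Doubling condition: (1 + r)^t = 2
Take ln of both sides: t × ln(1 + r) = ln(2)
t = ln(2) / ln(1 + r)
t = 0.693147 / 0.106789
t = 6.49

t = ln(2) / ln(1 + r) = 6.49 years


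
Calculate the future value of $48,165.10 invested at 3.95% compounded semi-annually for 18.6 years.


Compound interest formula: A = P(1 + r/n)^(nt)
A = $48,165.10 × (1 + 0.0395/2)^(2 × 18.6)
Growth factor: (1 + 0.0395/2)^37.2 = 2.0699801
A = $48,165.10 × 2.0699801
A = $99,700.80

A = P(1 + r/n)^(nt) = $99,700.80


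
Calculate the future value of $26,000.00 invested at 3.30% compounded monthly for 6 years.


Compound interest formula: A = P(1 + r/n)^(nt)
A = $26,000.00 × (1 + 0.033/12)^(12 × 6)
Growth factor: (1 + 0.033/12)^72 = 1.218631
A = $26,000.00 × 1.218631
A = $31,684.41

A = P(1 + r/n)^(nt) = $31,684.41


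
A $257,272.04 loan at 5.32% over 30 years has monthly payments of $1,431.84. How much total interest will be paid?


Total paid over the life of the loan = PMT × n.
Total paid = $1,431.84 × 360 = $515,462.40
Total interest = total paid − principal = $515,462.40 − $257,272.04 = $258,190.36

Total interest = (PMT × n) - PV = $258,190.36
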